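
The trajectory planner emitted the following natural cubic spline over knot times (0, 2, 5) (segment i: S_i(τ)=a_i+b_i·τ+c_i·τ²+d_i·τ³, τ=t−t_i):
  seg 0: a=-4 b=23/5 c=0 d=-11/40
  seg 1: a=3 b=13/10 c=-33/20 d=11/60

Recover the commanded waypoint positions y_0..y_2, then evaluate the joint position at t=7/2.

y_0 = S_0(0) = a_0 = -4
y_1 = S_1(0) = a_1 = 3
y_2 = S_1(3) = -3
t_q=7/2 is in segment 1 (τ=3/2); S_1(τ)=297/160

y_0=-4 y_1=3 y_2=-3
S(7/2) = 297/160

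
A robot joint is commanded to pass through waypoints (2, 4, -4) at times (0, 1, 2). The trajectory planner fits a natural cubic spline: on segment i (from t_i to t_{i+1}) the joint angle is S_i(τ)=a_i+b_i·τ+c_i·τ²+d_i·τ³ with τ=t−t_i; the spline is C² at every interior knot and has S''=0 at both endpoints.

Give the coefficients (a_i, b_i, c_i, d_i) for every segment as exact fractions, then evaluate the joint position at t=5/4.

Δ: Δ0=2, Δ1=-8
row 1: diag=4, rhs=-60; c'=1/4, d'=-15
back: M1=-15
M: M0=0, M1=-15, M2=0
seg 0: a=2, c=M0/2=0, d=(M1−M0)/(6·1)=-5/2, b=Δ0−h0·(2M0+M1)/6=9/2
seg 1: a=4, c=M1/2=-15/2, d=(M2−M1)/(6·1)=5/2, b=Δ1−h1·(2M1+M2)/6=-3
t_q=5/4 → seg 1, τ=1/4; S=4+-3·τ+-15/2·τ²+5/2·τ³=361/128

  seg 0: a=2 b=9/2 c=0 d=-5/2
  seg 1: a=4 b=-3 c=-15/2 d=5/2
S(5/4) = 361/128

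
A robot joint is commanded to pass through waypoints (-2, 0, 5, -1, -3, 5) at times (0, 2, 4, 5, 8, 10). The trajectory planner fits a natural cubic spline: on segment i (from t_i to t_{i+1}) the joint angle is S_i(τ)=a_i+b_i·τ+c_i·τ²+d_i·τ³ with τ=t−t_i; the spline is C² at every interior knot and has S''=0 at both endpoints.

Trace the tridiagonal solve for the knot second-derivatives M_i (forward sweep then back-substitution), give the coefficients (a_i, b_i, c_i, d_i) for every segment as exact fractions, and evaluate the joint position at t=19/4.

  seg 0: a=-2 b=-1163/4566 c=0 d=5729/18264
  seg 1: a=0 b=8012/2283 c=5729/3044 d=-5449/4566
  seg 2: a=5 b=-7495/2283 c=-16067/3044 d=23389/9132
  seg 3: a=-1 b=-56215/9132 c=3661/1522 d=-5257/27396
  seg 4: a=-3 b=7067/2283 c=2065/3044 d=-2065/18264
S(19/4) = 126489/194816

Δ: Δ0=1, Δ1=5/2, Δ2=-6, Δ3=-2/3, Δ4=4
row 1: diag=8, rhs=9; c'=1/4, d'=9/8
row 2: denom=6−2·1/4=11/2; d'=(-51−2·9/8)/(11/2)=-213/22
row 3: denom=8−1·2/11=86/11; d'=(32−1·-213/22)/(86/11)=917/172
row 4: denom=10−3·33/86=761/86; d'=(28−3·917/172)/(761/86)=2065/1522
back: M4=2065/1522
back: M3=917/172−33/86·2065/1522=3661/761
back: M2=-213/22−2/11·3661/761=-16067/1522
back: M1=9/8−1/4·-16067/1522=5729/1522
M: M0=0, M1=5729/1522, M2=-16067/1522, M3=3661/761, M4=2065/1522, M5=0
seg 0: a=-2, c=M0/2=0, d=(M1−M0)/(6·2)=5729/18264, b=Δ0−h0·(2M0+M1)/6=-1163/4566
seg 1: a=0, c=M1/2=5729/3044, d=(M2−M1)/(6·2)=-5449/4566, b=Δ1−h1·(2M1+M2)/6=8012/2283
seg 2: a=5, c=M2/2=-16067/3044, d=(M3−M2)/(6·1)=23389/9132, b=Δ2−h2·(2M2+M3)/6=-7495/2283
seg 3: a=-1, c=M3/2=3661/1522, d=(M4−M3)/(6·3)=-5257/27396, b=Δ3−h3·(2M3+M4)/6=-56215/9132
seg 4: a=-3, c=M4/2=2065/3044, d=(M5−M4)/(6·2)=-2065/18264, b=Δ4−h4·(2M4+M5)/6=7067/2283
t_q=19/4 → seg 2, τ=3/4; S=5+-7495/2283·τ+-16067/3044·τ²+23389/9132·τ³=126489/194816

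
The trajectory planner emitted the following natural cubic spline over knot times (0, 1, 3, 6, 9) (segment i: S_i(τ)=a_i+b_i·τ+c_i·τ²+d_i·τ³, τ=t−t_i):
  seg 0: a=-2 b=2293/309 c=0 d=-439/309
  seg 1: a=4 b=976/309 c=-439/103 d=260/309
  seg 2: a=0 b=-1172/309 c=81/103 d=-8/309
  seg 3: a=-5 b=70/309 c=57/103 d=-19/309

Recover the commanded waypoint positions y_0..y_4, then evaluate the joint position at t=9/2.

y_0=-2 y_1=4 y_2=0 y_3=-5 y_4=-1
S(9/2) = -1651/412

y_0 = S_0(0) = a_0 = -2
y_1 = S_1(0) = a_1 = 4
y_2 = S_2(0) = a_2 = 0
y_3 = S_3(0) = a_3 = -5
y_4 = S_3(3) = -1
t_q=9/2 is in segment 2 (τ=3/2); S_2(τ)=-1651/412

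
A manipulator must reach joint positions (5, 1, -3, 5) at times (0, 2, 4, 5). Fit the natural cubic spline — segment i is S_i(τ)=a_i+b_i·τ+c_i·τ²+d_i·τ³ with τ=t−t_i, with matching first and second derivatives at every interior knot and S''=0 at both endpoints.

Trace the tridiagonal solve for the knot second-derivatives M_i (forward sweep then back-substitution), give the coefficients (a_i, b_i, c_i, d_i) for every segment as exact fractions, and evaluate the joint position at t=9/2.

Δ: Δ0=-2, Δ1=-2, Δ2=8
row 1: diag=8, rhs=0; c'=1/4, d'=0
row 2: denom=6−2·1/4=11/2; d'=(60−2·0)/(11/2)=120/11
back: M2=120/11
back: M1=0−1/4·120/11=-30/11
M: M0=0, M1=-30/11, M2=120/11, M3=0
seg 0: a=5, c=M0/2=0, d=(M1−M0)/(6·2)=-5/22, b=Δ0−h0·(2M0+M1)/6=-12/11
seg 1: a=1, c=M1/2=-15/11, d=(M2−M1)/(6·2)=25/22, b=Δ1−h1·(2M1+M2)/6=-42/11
seg 2: a=-3, c=M2/2=60/11, d=(M3−M2)/(6·1)=-20/11, b=Δ2−h2·(2M2+M3)/6=48/11
t_q=9/2 → seg 2, τ=1/2; S=-3+48/11·τ+60/11·τ²+-20/11·τ³=7/22

  seg 0: a=5 b=-12/11 c=0 d=-5/22
  seg 1: a=1 b=-42/11 c=-15/11 d=25/22
  seg 2: a=-3 b=48/11 c=60/11 d=-20/11
S(9/2) = 7/22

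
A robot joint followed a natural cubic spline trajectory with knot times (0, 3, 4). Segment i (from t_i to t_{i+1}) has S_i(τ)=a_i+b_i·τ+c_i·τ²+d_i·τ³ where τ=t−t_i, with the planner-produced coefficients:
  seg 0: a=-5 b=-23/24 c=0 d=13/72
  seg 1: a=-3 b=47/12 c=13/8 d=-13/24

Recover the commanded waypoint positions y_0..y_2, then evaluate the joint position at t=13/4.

y_0=-5 y_1=-3 y_2=2
S(13/4) = -987/512

y_0 = S_0(0) = a_0 = -5
y_1 = S_1(0) = a_1 = -3
y_2 = S_1(1) = 2
t_q=13/4 is in segment 1 (τ=1/4); S_1(τ)=-987/512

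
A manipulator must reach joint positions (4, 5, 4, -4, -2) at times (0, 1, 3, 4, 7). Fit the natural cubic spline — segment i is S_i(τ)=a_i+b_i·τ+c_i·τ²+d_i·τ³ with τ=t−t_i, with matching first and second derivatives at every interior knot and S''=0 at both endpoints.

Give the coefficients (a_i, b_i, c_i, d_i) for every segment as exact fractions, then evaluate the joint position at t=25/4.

  seg 0: a=4 b=1099/1500 c=0 d=401/1500
  seg 1: a=5 b=1151/750 c=401/500 d=-2729/3000
  seg 2: a=4 b=-463/75 c=-582/125 d=1061/375
  seg 3: a=-4 b=-2624/375 c=479/125 d=-479/1125
S(25/4) = -8311/1600

Δ: Δ0=1, Δ1=-1/2, Δ2=-8, Δ3=2/3
row 1: diag=6, rhs=-9; c'=1/3, d'=-3/2
row 2: denom=6−2·1/3=16/3; d'=(-45−2·-3/2)/(16/3)=-63/8
row 3: denom=8−1·3/16=125/16; d'=(52−1·-63/8)/(125/16)=958/125
back: M3=958/125
back: M2=-63/8−3/16·958/125=-1164/125
back: M1=-3/2−1/3·-1164/125=401/250
M: M0=0, M1=401/250, M2=-1164/125, M3=958/125, M4=0
seg 0: a=4, c=M0/2=0, d=(M1−M0)/(6·1)=401/1500, b=Δ0−h0·(2M0+M1)/6=1099/1500
seg 1: a=5, c=M1/2=401/500, d=(M2−M1)/(6·2)=-2729/3000, b=Δ1−h1·(2M1+M2)/6=1151/750
seg 2: a=4, c=M2/2=-582/125, d=(M3−M2)/(6·1)=1061/375, b=Δ2−h2·(2M2+M3)/6=-463/75
seg 3: a=-4, c=M3/2=479/125, d=(M4−M3)/(6·3)=-479/1125, b=Δ3−h3·(2M3+M4)/6=-2624/375
t_q=25/4 → seg 3, τ=9/4; S=-4+-2624/375·τ+479/125·τ²+-479/1125·τ³=-8311/1600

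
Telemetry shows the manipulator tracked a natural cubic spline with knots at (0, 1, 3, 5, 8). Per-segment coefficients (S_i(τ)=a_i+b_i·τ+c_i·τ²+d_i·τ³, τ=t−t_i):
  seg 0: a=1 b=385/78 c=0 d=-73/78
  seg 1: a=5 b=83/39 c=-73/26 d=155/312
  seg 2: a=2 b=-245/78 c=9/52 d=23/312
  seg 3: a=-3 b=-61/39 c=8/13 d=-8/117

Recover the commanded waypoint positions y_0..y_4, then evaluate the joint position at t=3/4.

y_0=1 y_1=5 y_2=2 y_3=-3 y_4=-4
S(3/4) = 7167/1664

y_0 = S_0(0) = a_0 = 1
y_1 = S_1(0) = a_1 = 5
y_2 = S_2(0) = a_2 = 2
y_3 = S_3(0) = a_3 = -3
y_4 = S_3(3) = -4
t_q=3/4 is in segment 0 (τ=3/4); S_0(τ)=7167/1664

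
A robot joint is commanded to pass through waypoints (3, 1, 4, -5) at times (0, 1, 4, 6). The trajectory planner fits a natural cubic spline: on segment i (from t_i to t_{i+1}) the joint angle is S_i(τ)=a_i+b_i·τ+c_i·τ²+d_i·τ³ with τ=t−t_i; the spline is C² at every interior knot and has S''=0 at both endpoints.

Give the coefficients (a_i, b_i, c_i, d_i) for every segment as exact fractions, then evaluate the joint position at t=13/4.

  seg 0: a=3 b=-377/142 c=0 d=93/142
  seg 1: a=1 b=-49/71 c=279/142 d=-199/426
  seg 2: a=4 b=-215/142 c=-159/71 d=53/142
S(13/4) = 37015/9088

Δ: Δ0=-2, Δ1=1, Δ2=-9/2
row 1: diag=8, rhs=18; c'=3/8, d'=9/4
row 2: denom=10−3·3/8=71/8; d'=(-33−3·9/4)/(71/8)=-318/71
back: M2=-318/71
back: M1=9/4−3/8·-318/71=279/71
M: M0=0, M1=279/71, M2=-318/71, M3=0
seg 0: a=3, c=M0/2=0, d=(M1−M0)/(6·1)=93/142, b=Δ0−h0·(2M0+M1)/6=-377/142
seg 1: a=1, c=M1/2=279/142, d=(M2−M1)/(6·3)=-199/426, b=Δ1−h1·(2M1+M2)/6=-49/71
seg 2: a=4, c=M2/2=-159/71, d=(M3−M2)/(6·2)=53/142, b=Δ2−h2·(2M2+M3)/6=-215/142
t_q=13/4 → seg 1, τ=9/4; S=1+-49/71·τ+279/142·τ²+-199/426·τ³=37015/9088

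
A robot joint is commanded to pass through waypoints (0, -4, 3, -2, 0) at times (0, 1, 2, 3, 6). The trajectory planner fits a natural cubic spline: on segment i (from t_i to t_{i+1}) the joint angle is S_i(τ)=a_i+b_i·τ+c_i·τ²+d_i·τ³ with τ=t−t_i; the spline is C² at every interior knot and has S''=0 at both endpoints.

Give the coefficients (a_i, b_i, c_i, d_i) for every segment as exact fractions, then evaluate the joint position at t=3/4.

  seg 0: a=0 b=-680/87 c=0 d=332/87
  seg 1: a=-4 b=316/87 c=332/29 d=-703/87
  seg 2: a=3 b=199/87 c=-371/29 d=479/87
  seg 3: a=-2 b=-590/87 c=108/29 d=-12/29
S(3/4) = -1973/464

Δ: Δ0=-4, Δ1=7, Δ2=-5, Δ3=2/3
row 1: diag=4, rhs=66; c'=1/4, d'=33/2
row 2: denom=4−1·1/4=15/4; d'=(-72−1·33/2)/(15/4)=-118/5
row 3: denom=8−1·4/15=116/15; d'=(34−1·-118/5)/(116/15)=216/29
back: M3=216/29
back: M2=-118/5−4/15·216/29=-742/29
back: M1=33/2−1/4·-742/29=664/29
M: M0=0, M1=664/29, M2=-742/29, M3=216/29, M4=0
seg 0: a=0, c=M0/2=0, d=(M1−M0)/(6·1)=332/87, b=Δ0−h0·(2M0+M1)/6=-680/87
seg 1: a=-4, c=M1/2=332/29, d=(M2−M1)/(6·1)=-703/87, b=Δ1−h1·(2M1+M2)/6=316/87
seg 2: a=3, c=M2/2=-371/29, d=(M3−M2)/(6·1)=479/87, b=Δ2−h2·(2M2+M3)/6=199/87
seg 3: a=-2, c=M3/2=108/29, d=(M4−M3)/(6·3)=-12/29, b=Δ3−h3·(2M3+M4)/6=-590/87
t_q=3/4 → seg 0, τ=3/4; S=0+-680/87·τ+0·τ²+332/87·τ³=-1973/464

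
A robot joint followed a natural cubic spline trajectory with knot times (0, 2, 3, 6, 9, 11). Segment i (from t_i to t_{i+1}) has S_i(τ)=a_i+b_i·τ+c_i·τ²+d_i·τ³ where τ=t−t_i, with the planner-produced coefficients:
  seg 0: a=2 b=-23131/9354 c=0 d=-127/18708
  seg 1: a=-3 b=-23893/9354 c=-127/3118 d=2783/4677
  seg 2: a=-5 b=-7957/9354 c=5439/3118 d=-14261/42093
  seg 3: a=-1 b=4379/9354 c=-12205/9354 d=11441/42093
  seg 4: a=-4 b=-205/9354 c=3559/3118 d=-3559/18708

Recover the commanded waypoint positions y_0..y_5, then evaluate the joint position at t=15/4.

y_0=2 y_1=-3 y_2=-5 y_3=-1 y_4=-4 y_5=-1
S(15/4) = -478895/99776

y_0 = S_0(0) = a_0 = 2
y_1 = S_1(0) = a_1 = -3
y_2 = S_2(0) = a_2 = -5
y_3 = S_3(0) = a_3 = -1
y_4 = S_4(0) = a_4 = -4
y_5 = S_4(2) = -1
t_q=15/4 is in segment 2 (τ=3/4); S_2(τ)=-478895/99776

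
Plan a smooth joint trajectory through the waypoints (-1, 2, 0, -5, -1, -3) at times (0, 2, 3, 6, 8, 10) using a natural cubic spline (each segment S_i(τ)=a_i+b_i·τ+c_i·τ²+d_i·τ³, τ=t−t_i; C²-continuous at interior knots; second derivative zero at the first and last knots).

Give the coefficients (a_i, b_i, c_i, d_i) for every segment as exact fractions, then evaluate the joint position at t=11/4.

Δ: Δ0=3/2, Δ1=-2, Δ2=-5/3, Δ3=2, Δ4=-1
row 1: diag=6, rhs=-21; c'=1/6, d'=-7/2
row 2: denom=8−1·1/6=47/6; d'=(2−1·-7/2)/(47/6)=33/47
row 3: denom=10−3·18/47=416/47; d'=(22−3·33/47)/(416/47)=935/416
row 4: denom=8−2·47/208=785/104; d'=(-18−2·935/416)/(785/104)=-4679/1570
back: M4=-4679/1570
back: M3=935/416−47/208·-4679/1570=2293/785
back: M2=33/47−18/47·2293/785=-327/785
back: M1=-7/2−1/6·-327/785=-2693/785
M: M0=0, M1=-2693/785, M2=-327/785, M3=2293/785, M4=-4679/1570, M5=0
seg 0: a=-1, c=M0/2=0, d=(M1−M0)/(6·2)=-2693/9420, b=Δ0−h0·(2M0+M1)/6=12451/4710
seg 1: a=2, c=M1/2=-2693/1570, d=(M2−M1)/(6·1)=1183/2355, b=Δ1−h1·(2M1+M2)/6=-3707/4710
seg 2: a=0, c=M2/2=-327/1570, d=(M3−M2)/(6·3)=262/1413, b=Δ2−h2·(2M2+M3)/6=-12767/4710
seg 3: a=-5, c=M3/2=2293/1570, d=(M4−M3)/(6·2)=-1853/3768, b=Δ3−h3·(2M3+M4)/6=4927/4710
seg 4: a=-1, c=M4/2=-4679/3140, d=(M5−M4)/(6·2)=4679/18840, b=Δ4−h4·(2M4+M5)/6=2324/2355
t_q=11/4 → seg 1, τ=3/4; S=2+-3707/4710·τ+-2693/1570·τ²+1183/2355·τ³=32997/50240

  seg 0: a=-1 b=12451/4710 c=0 d=-2693/9420
  seg 1: a=2 b=-3707/4710 c=-2693/1570 d=1183/2355
  seg 2: a=0 b=-12767/4710 c=-327/1570 d=262/1413
  seg 3: a=-5 b=4927/4710 c=2293/1570 d=-1853/3768
  seg 4: a=-1 b=2324/2355 c=-4679/3140 d=4679/18840
S(11/4) = 32997/50240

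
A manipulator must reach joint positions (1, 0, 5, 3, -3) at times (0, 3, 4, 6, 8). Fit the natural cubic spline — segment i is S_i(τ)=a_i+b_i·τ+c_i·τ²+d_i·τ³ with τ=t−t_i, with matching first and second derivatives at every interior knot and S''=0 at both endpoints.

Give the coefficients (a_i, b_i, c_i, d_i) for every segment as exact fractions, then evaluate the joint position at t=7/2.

Δ: Δ0=-1/3, Δ1=5, Δ2=-1, Δ3=-3
row 1: diag=8, rhs=32; c'=1/8, d'=4
row 2: denom=6−1·1/8=47/8; d'=(-36−1·4)/(47/8)=-320/47
row 3: denom=8−2·16/47=344/47; d'=(-12−2·-320/47)/(344/47)=19/86
back: M3=19/86
back: M2=-320/47−16/47·19/86=-296/43
back: M1=4−1/8·-296/43=209/43
M: M0=0, M1=209/43, M2=-296/43, M3=19/86, M4=0
seg 0: a=1, c=M0/2=0, d=(M1−M0)/(6·3)=209/774, b=Δ0−h0·(2M0+M1)/6=-713/258
seg 1: a=0, c=M1/2=209/86, d=(M2−M1)/(6·1)=-505/258, b=Δ1−h1·(2M1+M2)/6=584/129
seg 2: a=5, c=M2/2=-148/43, d=(M3−M2)/(6·2)=611/1032, b=Δ2−h2·(2M2+M3)/6=907/258
seg 3: a=3, c=M3/2=19/172, d=(M4−M3)/(6·2)=-19/1032, b=Δ3−h3·(2M3+M4)/6=-406/129
t_q=7/2 → seg 1, τ=1/2; S=0+584/129·τ+209/86·τ²+-505/258·τ³=1807/688

  seg 0: a=1 b=-713/258 c=0 d=209/774
  seg 1: a=0 b=584/129 c=209/86 d=-505/258
  seg 2: a=5 b=907/258 c=-148/43 d=611/1032
  seg 3: a=3 b=-406/129 c=19/172 d=-19/1032
S(7/2) = 1807/688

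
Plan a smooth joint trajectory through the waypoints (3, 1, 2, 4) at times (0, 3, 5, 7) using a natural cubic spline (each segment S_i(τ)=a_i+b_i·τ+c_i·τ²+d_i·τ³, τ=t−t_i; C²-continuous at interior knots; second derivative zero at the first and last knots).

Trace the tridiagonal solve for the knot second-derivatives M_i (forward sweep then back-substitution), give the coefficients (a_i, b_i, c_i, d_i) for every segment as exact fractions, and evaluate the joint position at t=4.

Δ: Δ0=-2/3, Δ1=1/2, Δ2=1
row 1: diag=10, rhs=7; c'=1/5, d'=7/10
row 2: denom=8−2·1/5=38/5; d'=(3−2·7/10)/(38/5)=4/19
back: M2=4/19
back: M1=7/10−1/5·4/19=25/38
M: M0=0, M1=25/38, M2=4/19, M3=0
seg 0: a=3, c=M0/2=0, d=(M1−M0)/(6·3)=25/684, b=Δ0−h0·(2M0+M1)/6=-227/228
seg 1: a=1, c=M1/2=25/76, d=(M2−M1)/(6·2)=-17/456, b=Δ1−h1·(2M1+M2)/6=-1/114
seg 2: a=2, c=M2/2=2/19, d=(M3−M2)/(6·2)=-1/57, b=Δ2−h2·(2M2+M3)/6=49/57
t_q=4 → seg 1, τ=1; S=1+-1/114·τ+25/76·τ²+-17/456·τ³=195/152

  seg 0: a=3 b=-227/228 c=0 d=25/684
  seg 1: a=1 b=-1/114 c=25/76 d=-17/456
  seg 2: a=2 b=49/57 c=2/19 d=-1/57
S(4) = 195/152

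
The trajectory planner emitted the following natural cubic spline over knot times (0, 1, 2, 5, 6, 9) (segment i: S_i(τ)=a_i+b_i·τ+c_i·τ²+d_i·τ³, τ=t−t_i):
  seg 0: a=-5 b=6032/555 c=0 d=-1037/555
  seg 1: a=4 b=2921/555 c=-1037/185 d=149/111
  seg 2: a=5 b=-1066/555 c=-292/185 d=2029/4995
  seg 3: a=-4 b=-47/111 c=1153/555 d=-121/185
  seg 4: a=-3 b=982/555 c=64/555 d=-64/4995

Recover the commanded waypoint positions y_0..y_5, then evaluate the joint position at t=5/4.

y_0 = S_0(0) = a_0 = -5
y_1 = S_1(0) = a_1 = 4
y_2 = S_2(0) = a_2 = 5
y_3 = S_3(0) = a_3 = -4
y_4 = S_4(0) = a_4 = -3
y_5 = S_4(3) = 3
t_q=5/4 is in segment 1 (τ=1/4); S_1(τ)=59039/11840

y_0=-5 y_1=4 y_2=5 y_3=-4 y_4=-3 y_5=3
S(5/4) = 59039/11840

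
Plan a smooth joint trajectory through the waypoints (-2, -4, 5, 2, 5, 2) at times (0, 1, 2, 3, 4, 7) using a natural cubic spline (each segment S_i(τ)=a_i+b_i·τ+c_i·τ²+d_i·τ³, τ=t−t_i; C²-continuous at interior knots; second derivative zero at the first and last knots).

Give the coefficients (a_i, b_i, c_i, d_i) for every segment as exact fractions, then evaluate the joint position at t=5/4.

  seg 0: a=-2 b=-2566/433 c=0 d=1700/433
  seg 1: a=-4 b=2534/433 c=5100/433 d=-3737/433
  seg 2: a=5 b=1523/433 c=-6111/433 d=3289/433
  seg 3: a=2 b=-832/433 c=3756/433 d=-1625/433
  seg 4: a=5 b=1805/433 c=-1119/433 d=373/1299
S(5/4) = -53641/27712

Δ: Δ0=-2, Δ1=9, Δ2=-3, Δ3=3, Δ4=-1
row 1: diag=4, rhs=66; c'=1/4, d'=33/2
row 2: denom=4−1·1/4=15/4; d'=(-72−1·33/2)/(15/4)=-118/5
row 3: denom=4−1·4/15=56/15; d'=(36−1·-118/5)/(56/15)=447/28
row 4: denom=8−1·15/56=433/56; d'=(-24−1·447/28)/(433/56)=-2238/433
back: M4=-2238/433
back: M3=447/28−15/56·-2238/433=7512/433
back: M2=-118/5−4/15·7512/433=-12222/433
back: M1=33/2−1/4·-12222/433=10200/433
M: M0=0, M1=10200/433, M2=-12222/433, M3=7512/433, M4=-2238/433, M5=0
seg 0: a=-2, c=M0/2=0, d=(M1−M0)/(6·1)=1700/433, b=Δ0−h0·(2M0+M1)/6=-2566/433
seg 1: a=-4, c=M1/2=5100/433, d=(M2−M1)/(6·1)=-3737/433, b=Δ1−h1·(2M1+M2)/6=2534/433
seg 2: a=5, c=M2/2=-6111/433, d=(M3−M2)/(6·1)=3289/433, b=Δ2−h2·(2M2+M3)/6=1523/433
seg 3: a=2, c=M3/2=3756/433, d=(M4−M3)/(6·1)=-1625/433, b=Δ3−h3·(2M3+M4)/6=-832/433
seg 4: a=5, c=M4/2=-1119/433, d=(M5−M4)/(6·3)=373/1299, b=Δ4−h4·(2M4+M5)/6=1805/433
t_q=5/4 → seg 1, τ=1/4; S=-4+2534/433·τ+5100/433·τ²+-3737/433·τ³=-53641/27712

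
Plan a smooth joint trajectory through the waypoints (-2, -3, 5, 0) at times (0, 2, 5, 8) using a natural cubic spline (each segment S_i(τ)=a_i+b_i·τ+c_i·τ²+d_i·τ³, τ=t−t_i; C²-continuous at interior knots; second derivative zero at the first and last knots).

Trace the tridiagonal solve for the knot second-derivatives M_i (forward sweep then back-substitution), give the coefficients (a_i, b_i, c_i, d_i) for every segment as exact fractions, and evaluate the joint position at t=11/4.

Δ: Δ0=-1/2, Δ1=8/3, Δ2=-5/3
row 1: diag=10, rhs=19; c'=3/10, d'=19/10
row 2: denom=12−3·3/10=111/10; d'=(-26−3·19/10)/(111/10)=-317/111
back: M2=-317/111
back: M1=19/10−3/10·-317/111=102/37
M: M0=0, M1=102/37, M2=-317/111, M3=0
seg 0: a=-2, c=M0/2=0, d=(M1−M0)/(6·2)=17/74, b=Δ0−h0·(2M0+M1)/6=-105/74
seg 1: a=-3, c=M1/2=51/37, d=(M2−M1)/(6·3)=-623/1998, b=Δ1−h1·(2M1+M2)/6=99/74
seg 2: a=5, c=M2/2=-317/222, d=(M3−M2)/(6·3)=317/1998, b=Δ2−h2·(2M2+M3)/6=44/37
t_q=11/4 → seg 1, τ=3/4; S=-3+99/74·τ+51/37·τ²+-623/1998·τ³=-6407/4736

  seg 0: a=-2 b=-105/74 c=0 d=17/74
  seg 1: a=-3 b=99/74 c=51/37 d=-623/1998
  seg 2: a=5 b=44/37 c=-317/222 d=317/1998
S(11/4) = -6407/4736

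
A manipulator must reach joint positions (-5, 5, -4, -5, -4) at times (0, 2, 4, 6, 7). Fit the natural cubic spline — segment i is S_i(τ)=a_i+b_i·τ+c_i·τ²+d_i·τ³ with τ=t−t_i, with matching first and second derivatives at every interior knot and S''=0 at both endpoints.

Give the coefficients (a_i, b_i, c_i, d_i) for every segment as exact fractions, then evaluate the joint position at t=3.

Δ: Δ0=5, Δ1=-9/2, Δ2=-1/2, Δ3=1
row 1: diag=8, rhs=-57; c'=1/4, d'=-57/8
row 2: denom=8−2·1/4=15/2; d'=(24−2·-57/8)/(15/2)=51/10
row 3: denom=6−2·4/15=82/15; d'=(9−2·51/10)/(82/15)=-9/41
back: M3=-9/41
back: M2=51/10−4/15·-9/41=423/82
back: M1=-57/8−1/4·423/82=-345/41
M: M0=0, M1=-345/41, M2=423/82, M3=-9/41, M4=0
seg 0: a=-5, c=M0/2=0, d=(M1−M0)/(6·2)=-115/164, b=Δ0−h0·(2M0+M1)/6=320/41
seg 1: a=5, c=M1/2=-345/82, d=(M2−M1)/(6·2)=371/328, b=Δ1−h1·(2M1+M2)/6=-25/41
seg 2: a=-4, c=M2/2=423/164, d=(M3−M2)/(6·2)=-147/328, b=Δ2−h2·(2M2+M3)/6=-317/82
seg 3: a=-5, c=M3/2=-9/82, d=(M4−M3)/(6·1)=3/82, b=Δ3−h3·(2M3+M4)/6=44/41
t_q=3 → seg 1, τ=1; S=5+-25/41·τ+-345/82·τ²+371/328·τ³=431/328

  seg 0: a=-5 b=320/41 c=0 d=-115/164
  seg 1: a=5 b=-25/41 c=-345/82 d=371/328
  seg 2: a=-4 b=-317/82 c=423/164 d=-147/328
  seg 3: a=-5 b=44/41 c=-9/82 d=3/82
S(3) = 431/328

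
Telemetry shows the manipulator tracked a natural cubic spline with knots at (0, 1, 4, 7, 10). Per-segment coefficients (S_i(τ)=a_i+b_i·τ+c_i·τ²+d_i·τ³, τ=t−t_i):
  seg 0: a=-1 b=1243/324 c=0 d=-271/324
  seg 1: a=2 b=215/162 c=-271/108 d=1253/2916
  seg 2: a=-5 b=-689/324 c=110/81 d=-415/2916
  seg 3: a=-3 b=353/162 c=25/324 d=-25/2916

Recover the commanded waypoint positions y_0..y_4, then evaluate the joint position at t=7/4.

y_0 = S_0(0) = a_0 = -1
y_1 = S_1(0) = a_1 = 2
y_2 = S_2(0) = a_2 = -5
y_3 = S_3(0) = a_3 = -3
y_4 = S_3(3) = 4
t_q=7/4 is in segment 1 (τ=3/4); S_1(τ)=4067/2304

y_0=-1 y_1=2 y_2=-5 y_3=-3 y_4=4
S(7/4) = 4067/2304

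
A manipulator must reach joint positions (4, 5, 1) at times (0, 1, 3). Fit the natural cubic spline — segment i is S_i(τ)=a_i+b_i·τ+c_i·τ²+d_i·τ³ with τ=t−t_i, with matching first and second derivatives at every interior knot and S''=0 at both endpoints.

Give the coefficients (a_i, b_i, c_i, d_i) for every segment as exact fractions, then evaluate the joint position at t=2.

Δ: Δ0=1, Δ1=-2
row 1: diag=6, rhs=-18; c'=1/3, d'=-3
back: M1=-3
M: M0=0, M1=-3, M2=0
seg 0: a=4, c=M0/2=0, d=(M1−M0)/(6·1)=-1/2, b=Δ0−h0·(2M0+M1)/6=3/2
seg 1: a=5, c=M1/2=-3/2, d=(M2−M1)/(6·2)=1/4, b=Δ1−h1·(2M1+M2)/6=0
t_q=2 → seg 1, τ=1; S=5+0·τ+-3/2·τ²+1/4·τ³=15/4

  seg 0: a=4 b=3/2 c=0 d=-1/2
  seg 1: a=5 b=0 c=-3/2 d=1/4
S(2) = 15/4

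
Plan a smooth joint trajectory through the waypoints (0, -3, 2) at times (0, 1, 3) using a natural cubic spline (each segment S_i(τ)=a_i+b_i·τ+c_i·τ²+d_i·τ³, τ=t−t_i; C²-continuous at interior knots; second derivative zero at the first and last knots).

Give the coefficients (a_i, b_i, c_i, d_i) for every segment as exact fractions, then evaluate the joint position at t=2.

  seg 0: a=0 b=-47/12 c=0 d=11/12
  seg 1: a=-3 b=-7/6 c=11/4 d=-11/24
S(2) = -15/8

Δ: Δ0=-3, Δ1=5/2
row 1: diag=6, rhs=33; c'=1/3, d'=11/2
back: M1=11/2
M: M0=0, M1=11/2, M2=0
seg 0: a=0, c=M0/2=0, d=(M1−M0)/(6·1)=11/12, b=Δ0−h0·(2M0+M1)/6=-47/12
seg 1: a=-3, c=M1/2=11/4, d=(M2−M1)/(6·2)=-11/24, b=Δ1−h1·(2M1+M2)/6=-7/6
t_q=2 → seg 1, τ=1; S=-3+-7/6·τ+11/4·τ²+-11/24·τ³=-15/8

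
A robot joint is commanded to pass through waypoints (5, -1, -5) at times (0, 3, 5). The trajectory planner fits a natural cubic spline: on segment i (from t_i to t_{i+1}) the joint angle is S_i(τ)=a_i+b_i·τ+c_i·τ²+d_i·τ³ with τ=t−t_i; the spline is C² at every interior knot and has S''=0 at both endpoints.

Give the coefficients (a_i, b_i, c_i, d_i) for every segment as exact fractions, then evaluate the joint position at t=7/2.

Δ: Δ0=-2, Δ1=-2
row 1: diag=10, rhs=0; c'=1/5, d'=0
back: M1=0
M: M0=0, M1=0, M2=0
seg 0: a=5, c=M0/2=0, d=(M1−M0)/(6·3)=0, b=Δ0−h0·(2M0+M1)/6=-2
seg 1: a=-1, c=M1/2=0, d=(M2−M1)/(6·2)=0, b=Δ1−h1·(2M1+M2)/6=-2
t_q=7/2 → seg 1, τ=1/2; S=-1+-2·τ+0·τ²+0·τ³=-2

  seg 0: a=5 b=-2 c=0 d=0
  seg 1: a=-1 b=-2 c=0 d=0
S(7/2) = -2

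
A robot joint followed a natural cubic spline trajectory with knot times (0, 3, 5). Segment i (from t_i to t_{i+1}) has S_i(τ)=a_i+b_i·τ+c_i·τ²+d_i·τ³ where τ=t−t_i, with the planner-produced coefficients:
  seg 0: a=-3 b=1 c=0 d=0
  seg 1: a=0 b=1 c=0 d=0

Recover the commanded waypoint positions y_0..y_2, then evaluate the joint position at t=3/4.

y_0=-3 y_1=0 y_2=2
S(3/4) = -9/4

y_0 = S_0(0) = a_0 = -3
y_1 = S_1(0) = a_1 = 0
y_2 = S_1(2) = 2
t_q=3/4 is in segment 0 (τ=3/4); S_0(τ)=-9/4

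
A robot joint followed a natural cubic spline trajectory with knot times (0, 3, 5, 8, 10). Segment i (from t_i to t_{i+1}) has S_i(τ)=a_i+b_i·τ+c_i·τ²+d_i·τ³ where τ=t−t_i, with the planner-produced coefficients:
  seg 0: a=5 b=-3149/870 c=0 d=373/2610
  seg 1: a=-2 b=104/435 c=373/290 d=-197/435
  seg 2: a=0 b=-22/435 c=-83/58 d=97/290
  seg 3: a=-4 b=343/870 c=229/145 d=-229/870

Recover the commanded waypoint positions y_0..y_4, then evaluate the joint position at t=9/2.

y_0=5 y_1=-2 y_2=0 y_3=-4 y_4=1
S(9/2) = -8/29

y_0 = S_0(0) = a_0 = 5
y_1 = S_1(0) = a_1 = -2
y_2 = S_2(0) = a_2 = 0
y_3 = S_3(0) = a_3 = -4
y_4 = S_3(2) = 1
t_q=9/2 is in segment 1 (τ=3/2); S_1(τ)=-8/29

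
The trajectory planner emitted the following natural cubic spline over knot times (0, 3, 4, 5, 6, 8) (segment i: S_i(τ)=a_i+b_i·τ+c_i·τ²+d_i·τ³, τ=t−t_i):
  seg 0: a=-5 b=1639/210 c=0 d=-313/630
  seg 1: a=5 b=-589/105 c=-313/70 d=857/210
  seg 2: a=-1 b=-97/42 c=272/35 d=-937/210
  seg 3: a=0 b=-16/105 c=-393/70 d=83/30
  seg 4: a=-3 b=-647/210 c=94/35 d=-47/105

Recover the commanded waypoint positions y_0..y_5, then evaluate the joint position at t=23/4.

y_0=-5 y_1=5 y_2=-1 y_3=0 y_4=-3 y_5=-2
S(23/4) = -9431/4480

y_0 = S_0(0) = a_0 = -5
y_1 = S_1(0) = a_1 = 5
y_2 = S_2(0) = a_2 = -1
y_3 = S_3(0) = a_3 = 0
y_4 = S_4(0) = a_4 = -3
y_5 = S_4(2) = -2
t_q=23/4 is in segment 3 (τ=3/4); S_3(τ)=-9431/4480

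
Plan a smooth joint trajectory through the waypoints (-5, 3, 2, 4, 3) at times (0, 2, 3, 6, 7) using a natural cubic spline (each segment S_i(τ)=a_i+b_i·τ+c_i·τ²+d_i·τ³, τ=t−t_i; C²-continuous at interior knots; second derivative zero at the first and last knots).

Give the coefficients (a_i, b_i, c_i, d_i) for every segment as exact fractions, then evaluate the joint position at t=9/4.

  seg 0: a=-5 b=2812/483 c=0 d=-220/483
  seg 1: a=3 b=172/483 c=-440/161 d=95/69
  seg 2: a=2 b=-473/483 c=225/161 d=-410/1449
  seg 3: a=4 b=-113/483 c=-185/161 d=185/483
S(9/4) = 1317/448

Δ: Δ0=4, Δ1=-1, Δ2=2/3, Δ3=-1
row 1: diag=6, rhs=-30; c'=1/6, d'=-5
row 2: denom=8−1·1/6=47/6; d'=(10−1·-5)/(47/6)=90/47
row 3: denom=8−3·18/47=322/47; d'=(-10−3·90/47)/(322/47)=-370/161
back: M3=-370/161
back: M2=90/47−18/47·-370/161=450/161
back: M1=-5−1/6·450/161=-880/161
M: M0=0, M1=-880/161, M2=450/161, M3=-370/161, M4=0
seg 0: a=-5, c=M0/2=0, d=(M1−M0)/(6·2)=-220/483, b=Δ0−h0·(2M0+M1)/6=2812/483
seg 1: a=3, c=M1/2=-440/161, d=(M2−M1)/(6·1)=95/69, b=Δ1−h1·(2M1+M2)/6=172/483
seg 2: a=2, c=M2/2=225/161, d=(M3−M2)/(6·3)=-410/1449, b=Δ2−h2·(2M2+M3)/6=-473/483
seg 3: a=4, c=M3/2=-185/161, d=(M4−M3)/(6·1)=185/483, b=Δ3−h3·(2M3+M4)/6=-113/483
t_q=9/4 → seg 1, τ=1/4; S=3+172/483·τ+-440/161·τ²+95/69·τ³=1317/448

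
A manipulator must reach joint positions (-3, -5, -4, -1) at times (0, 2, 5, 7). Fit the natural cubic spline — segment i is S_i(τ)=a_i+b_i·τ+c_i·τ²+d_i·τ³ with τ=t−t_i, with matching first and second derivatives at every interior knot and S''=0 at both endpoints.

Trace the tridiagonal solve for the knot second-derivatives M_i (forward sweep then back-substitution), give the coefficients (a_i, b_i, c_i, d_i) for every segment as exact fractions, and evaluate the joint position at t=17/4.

  seg 0: a=-3 b=-332/273 c=0 d=59/1092
  seg 1: a=-5 b=-155/273 c=59/182 d=-1/126
  seg 2: a=-4 b=635/546 c=23/91 d=-23/546
S(17/4) = -55057/11648

Δ: Δ0=-1, Δ1=1/3, Δ2=3/2
row 1: diag=10, rhs=8; c'=3/10, d'=4/5
row 2: denom=10−3·3/10=91/10; d'=(7−3·4/5)/(91/10)=46/91
back: M2=46/91
back: M1=4/5−3/10·46/91=59/91
M: M0=0, M1=59/91, M2=46/91, M3=0
seg 0: a=-3, c=M0/2=0, d=(M1−M0)/(6·2)=59/1092, b=Δ0−h0·(2M0+M1)/6=-332/273
seg 1: a=-5, c=M1/2=59/182, d=(M2−M1)/(6·3)=-1/126, b=Δ1−h1·(2M1+M2)/6=-155/273
seg 2: a=-4, c=M2/2=23/91, d=(M3−M2)/(6·2)=-23/546, b=Δ2−h2·(2M2+M3)/6=635/546
t_q=17/4 → seg 1, τ=9/4; S=-5+-155/273·τ+59/182·τ²+-1/126·τ³=-55057/11648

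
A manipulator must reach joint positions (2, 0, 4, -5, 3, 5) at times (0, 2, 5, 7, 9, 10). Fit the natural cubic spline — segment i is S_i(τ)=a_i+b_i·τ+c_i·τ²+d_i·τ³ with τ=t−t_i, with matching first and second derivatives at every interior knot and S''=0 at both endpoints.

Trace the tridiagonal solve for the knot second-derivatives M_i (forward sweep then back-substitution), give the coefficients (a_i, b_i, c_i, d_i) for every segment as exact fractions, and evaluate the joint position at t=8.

  seg 0: a=2 b=-5929/2823 c=0 d=1553/5646
  seg 1: a=0 b=3389/2823 c=1553/941 d=-4534/8469
  seg 2: a=4 b=-9463/2823 c=-2981/941 d=29291/22584
  seg 3: a=-5 b=-2597/5646 c=17367/3764 d=-3365/2823
  seg 4: a=3 b=20845/5646 c=-9553/3764 d=9553/11292
S(8) = -7671/3764

Δ: Δ0=-1, Δ1=4/3, Δ2=-9/2, Δ3=4, Δ4=2
row 1: diag=10, rhs=14; c'=3/10, d'=7/5
row 2: denom=10−3·3/10=91/10; d'=(-35−3·7/5)/(91/10)=-56/13
row 3: denom=8−2·20/91=688/91; d'=(51−2·-56/13)/(688/91)=5425/688
row 4: denom=6−2·91/344=941/172; d'=(-12−2·5425/688)/(941/172)=-9553/1882
back: M4=-9553/1882
back: M3=5425/688−91/344·-9553/1882=17367/1882
back: M2=-56/13−20/91·17367/1882=-5962/941
back: M1=7/5−3/10·-5962/941=3106/941
M: M0=0, M1=3106/941, M2=-5962/941, M3=17367/1882, M4=-9553/1882, M5=0
seg 0: a=2, c=M0/2=0, d=(M1−M0)/(6·2)=1553/5646, b=Δ0−h0·(2M0+M1)/6=-5929/2823
seg 1: a=0, c=M1/2=1553/941, d=(M2−M1)/(6·3)=-4534/8469, b=Δ1−h1·(2M1+M2)/6=3389/2823
seg 2: a=4, c=M2/2=-2981/941, d=(M3−M2)/(6·2)=29291/22584, b=Δ2−h2·(2M2+M3)/6=-9463/2823
seg 3: a=-5, c=M3/2=17367/3764, d=(M4−M3)/(6·2)=-3365/2823, b=Δ3−h3·(2M3+M4)/6=-2597/5646
seg 4: a=3, c=M4/2=-9553/3764, d=(M5−M4)/(6·1)=9553/11292, b=Δ4−h4·(2M4+M5)/6=20845/5646
t_q=8 → seg 3, τ=1; S=-5+-2597/5646·τ+17367/3764·τ²+-3365/2823·τ³=-7671/3764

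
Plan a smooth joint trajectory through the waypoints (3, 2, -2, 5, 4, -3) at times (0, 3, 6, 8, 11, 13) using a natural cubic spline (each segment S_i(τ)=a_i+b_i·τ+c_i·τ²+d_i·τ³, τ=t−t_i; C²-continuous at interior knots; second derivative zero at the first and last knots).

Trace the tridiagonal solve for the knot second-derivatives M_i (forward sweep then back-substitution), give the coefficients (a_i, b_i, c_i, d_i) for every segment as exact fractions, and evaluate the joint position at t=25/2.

Δ: Δ0=-1/3, Δ1=-4/3, Δ2=7/2, Δ3=-1/3, Δ4=-7/2
row 1: diag=12, rhs=-6; c'=1/4, d'=-1/2
row 2: denom=10−3·1/4=37/4; d'=(29−3·-1/2)/(37/4)=122/37
row 3: denom=10−2·8/37=354/37; d'=(-23−2·122/37)/(354/37)=-365/118
row 4: denom=10−3·37/118=1069/118; d'=(-19−3·-365/118)/(1069/118)=-1147/1069
back: M4=-1147/1069
back: M3=-365/118−37/118·-1147/1069=-2947/1069
back: M2=122/37−8/37·-2947/1069=4162/1069
back: M1=-1/2−1/4·4162/1069=-1575/1069
M: M0=0, M1=-1575/1069, M2=4162/1069, M3=-2947/1069, M4=-1147/1069, M5=0
seg 0: a=3, c=M0/2=0, d=(M1−M0)/(6·3)=-175/2138, b=Δ0−h0·(2M0+M1)/6=2587/6414
seg 1: a=2, c=M1/2=-1575/2138, d=(M2−M1)/(6·3)=5737/19242, b=Δ1−h1·(2M1+M2)/6=-5794/3207
seg 2: a=-2, c=M2/2=2081/1069, d=(M3−M2)/(6·2)=-7109/12828, b=Δ2−h2·(2M2+M3)/6=11695/6414
seg 3: a=5, c=M3/2=-2947/2138, d=(M4−M3)/(6·3)=100/1069, b=Δ3−h3·(2M3+M4)/6=18985/6414
seg 4: a=4, c=M4/2=-1147/2138, d=(M5−M4)/(6·2)=1147/12828, b=Δ4−h4·(2M4+M5)/6=-17861/6414
t_q=25/2 → seg 4, τ=3/2; S=4+-17861/6414·τ+-1147/2138·τ²+1147/12828·τ³=-37025/34208

  seg 0: a=3 b=2587/6414 c=0 d=-175/2138
  seg 1: a=2 b=-5794/3207 c=-1575/2138 d=5737/19242
  seg 2: a=-2 b=11695/6414 c=2081/1069 d=-7109/12828
  seg 3: a=5 b=18985/6414 c=-2947/2138 d=100/1069
  seg 4: a=4 b=-17861/6414 c=-1147/2138 d=1147/12828
S(25/2) = -37025/34208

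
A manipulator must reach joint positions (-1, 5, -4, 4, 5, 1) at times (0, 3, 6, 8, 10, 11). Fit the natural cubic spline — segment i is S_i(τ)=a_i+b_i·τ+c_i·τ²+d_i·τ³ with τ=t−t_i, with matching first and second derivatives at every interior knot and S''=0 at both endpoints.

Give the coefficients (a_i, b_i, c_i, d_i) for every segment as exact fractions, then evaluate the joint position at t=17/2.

  seg 0: a=-1 b=1535/383 c=0 d=-769/3447
  seg 1: a=5 b=-772/383 c=-769/383 d=1930/3447
  seg 2: a=-4 b=404/383 c=1161/383 d=-597/766
  seg 3: a=4 b=1466/383 c=-630/383 d=-29/3064
  seg 4: a=5 b=-2195/766 c=-2607/1532 d=869/1532
S(17/2) = 134851/24512

Δ: Δ0=2, Δ1=-3, Δ2=4, Δ3=1/2, Δ4=-4
row 1: diag=12, rhs=-30; c'=1/4, d'=-5/2
row 2: denom=10−3·1/4=37/4; d'=(42−3·-5/2)/(37/4)=198/37
row 3: denom=8−2·8/37=280/37; d'=(-21−2·198/37)/(280/37)=-1173/280
row 4: denom=6−2·37/140=383/70; d'=(-27−2·-1173/280)/(383/70)=-2607/766
back: M4=-2607/766
back: M3=-1173/280−37/140·-2607/766=-1260/383
back: M2=198/37−8/37·-1260/383=2322/383
back: M1=-5/2−1/4·2322/383=-1538/383
M: M0=0, M1=-1538/383, M2=2322/383, M3=-1260/383, M4=-2607/766, M5=0
seg 0: a=-1, c=M0/2=0, d=(M1−M0)/(6·3)=-769/3447, b=Δ0−h0·(2M0+M1)/6=1535/383
seg 1: a=5, c=M1/2=-769/383, d=(M2−M1)/(6·3)=1930/3447, b=Δ1−h1·(2M1+M2)/6=-772/383
seg 2: a=-4, c=M2/2=1161/383, d=(M3−M2)/(6·2)=-597/766, b=Δ2−h2·(2M2+M3)/6=404/383
seg 3: a=4, c=M3/2=-630/383, d=(M4−M3)/(6·2)=-29/3064, b=Δ3−h3·(2M3+M4)/6=1466/383
seg 4: a=5, c=M4/2=-2607/1532, d=(M5−M4)/(6·1)=869/1532, b=Δ4−h4·(2M4+M5)/6=-2195/766
t_q=17/2 → seg 3, τ=1/2; S=4+1466/383·τ+-630/383·τ²+-29/3064·τ³=134851/24512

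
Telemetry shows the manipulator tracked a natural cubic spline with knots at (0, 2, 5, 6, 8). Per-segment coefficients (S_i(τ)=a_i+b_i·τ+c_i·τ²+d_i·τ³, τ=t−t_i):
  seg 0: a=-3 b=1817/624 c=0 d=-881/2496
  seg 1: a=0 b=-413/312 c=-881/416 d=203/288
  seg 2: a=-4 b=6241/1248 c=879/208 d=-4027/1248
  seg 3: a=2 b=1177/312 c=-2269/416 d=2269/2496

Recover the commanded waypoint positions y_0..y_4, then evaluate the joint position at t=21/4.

y_0 = S_0(0) = a_0 = -3
y_1 = S_1(0) = a_1 = 0
y_2 = S_2(0) = a_2 = -4
y_3 = S_3(0) = a_3 = 2
y_4 = S_3(2) = -5
t_q=21/4 is in segment 2 (τ=1/4); S_2(τ)=-67521/26624

y_0=-3 y_1=0 y_2=-4 y_3=2 y_4=-5
S(21/4) = -67521/26624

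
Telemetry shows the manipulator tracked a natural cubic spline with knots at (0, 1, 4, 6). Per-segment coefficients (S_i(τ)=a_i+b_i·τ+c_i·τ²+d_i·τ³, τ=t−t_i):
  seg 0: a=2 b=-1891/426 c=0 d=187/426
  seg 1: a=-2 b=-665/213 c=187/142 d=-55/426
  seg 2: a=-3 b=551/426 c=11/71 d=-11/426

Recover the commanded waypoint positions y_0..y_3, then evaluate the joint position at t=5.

y_0 = S_0(0) = a_0 = 2
y_1 = S_1(0) = a_1 = -2
y_2 = S_2(0) = a_2 = -3
y_3 = S_2(2) = 0
t_q=5 is in segment 2 (τ=1); S_2(τ)=-112/71

y_0=2 y_1=-2 y_2=-3 y_3=0
S(5) = -112/71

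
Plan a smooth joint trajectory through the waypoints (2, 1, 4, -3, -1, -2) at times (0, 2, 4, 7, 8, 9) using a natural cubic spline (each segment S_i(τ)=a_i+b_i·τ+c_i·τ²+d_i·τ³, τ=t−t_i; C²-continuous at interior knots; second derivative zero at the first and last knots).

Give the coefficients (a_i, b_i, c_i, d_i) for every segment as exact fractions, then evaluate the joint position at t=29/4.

Δ: Δ0=-1/2, Δ1=3/2, Δ2=-7/3, Δ3=2, Δ4=-1
row 1: diag=8, rhs=12; c'=1/4, d'=3/2
row 2: denom=10−2·1/4=19/2; d'=(-23−2·3/2)/(19/2)=-52/19
row 3: denom=8−3·6/19=134/19; d'=(26−3·-52/19)/(134/19)=325/67
row 4: denom=4−1·19/134=517/134; d'=(-18−1·325/67)/(517/134)=-3062/517
back: M4=-3062/517
back: M3=325/67−19/134·-3062/517=2942/517
back: M2=-52/19−6/19·2942/517=-2344/517
back: M1=3/2−1/4·-2344/517=2723/1034
M: M0=0, M1=2723/1034, M2=-2344/517, M3=2942/517, M4=-3062/517, M5=0
seg 0: a=2, c=M0/2=0, d=(M1−M0)/(6·2)=2723/12408, b=Δ0−h0·(2M0+M1)/6=-2137/1551
seg 1: a=1, c=M1/2=2723/2068, d=(M2−M1)/(6·2)=-7411/12408, b=Δ1−h1·(2M1+M2)/6=3895/3102
seg 2: a=4, c=M2/2=-1172/517, d=(M3−M2)/(6·3)=881/1551, b=Δ2−h2·(2M2+M3)/6=-1000/1551
seg 3: a=-3, c=M3/2=1471/517, d=(M4−M3)/(6·1)=-3002/1551, b=Δ3−h3·(2M3+M4)/6=1691/1551
seg 4: a=-1, c=M4/2=-1531/517, d=(M5−M4)/(6·1)=1531/1551, b=Δ4−h4·(2M4+M5)/6=1511/1551
t_q=29/4 → seg 3, τ=1/4; S=-3+1691/1551·τ+1471/517·τ²+-3002/1551·τ³=-42681/16544

  seg 0: a=2 b=-2137/1551 c=0 d=2723/12408
  seg 1: a=1 b=3895/3102 c=2723/2068 d=-7411/12408
  seg 2: a=4 b=-1000/1551 c=-1172/517 d=881/1551
  seg 3: a=-3 b=1691/1551 c=1471/517 d=-3002/1551
  seg 4: a=-1 b=1511/1551 c=-1531/517 d=1531/1551
S(29/4) = -42681/16544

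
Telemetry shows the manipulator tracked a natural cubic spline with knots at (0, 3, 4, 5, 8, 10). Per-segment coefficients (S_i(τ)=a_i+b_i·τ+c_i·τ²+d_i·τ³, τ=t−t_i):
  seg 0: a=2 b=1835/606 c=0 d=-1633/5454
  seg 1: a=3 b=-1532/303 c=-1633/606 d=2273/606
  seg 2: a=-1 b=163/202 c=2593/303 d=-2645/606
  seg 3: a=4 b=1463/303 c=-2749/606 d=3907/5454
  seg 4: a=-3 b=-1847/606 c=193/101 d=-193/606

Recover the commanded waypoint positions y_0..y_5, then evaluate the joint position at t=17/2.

y_0 = S_0(0) = a_0 = 2
y_1 = S_1(0) = a_1 = 3
y_2 = S_2(0) = a_2 = -1
y_3 = S_3(0) = a_3 = 4
y_4 = S_4(0) = a_4 = -3
y_5 = S_4(2) = -4
t_q=17/2 is in segment 4 (τ=1/2); S_4(τ)=-6603/1616

y_0=2 y_1=3 y_2=-1 y_3=4 y_4=-3 y_5=-4
S(17/2) = -6603/1616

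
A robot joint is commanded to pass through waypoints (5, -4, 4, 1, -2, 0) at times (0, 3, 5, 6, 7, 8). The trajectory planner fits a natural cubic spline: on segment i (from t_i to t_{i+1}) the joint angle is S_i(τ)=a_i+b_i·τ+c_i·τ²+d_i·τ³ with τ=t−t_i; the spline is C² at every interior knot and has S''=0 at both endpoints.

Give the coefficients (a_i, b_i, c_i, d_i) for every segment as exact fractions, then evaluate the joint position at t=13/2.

  seg 0: a=5 b=-2403/400 c=0 d=401/1200
  seg 1: a=-4 b=603/200 c=1203/400 d=-503/400
  seg 2: a=4 b=-9/200 c=-363/80 d=633/400
  seg 3: a=1 b=-1749/400 c=21/100 d=93/80
  seg 4: a=-2 b=-93/200 c=1479/400 d=-493/400
S(13/2) = -3163/3200

Δ: Δ0=-3, Δ1=4, Δ2=-3, Δ3=-3, Δ4=2
row 1: diag=10, rhs=42; c'=1/5, d'=21/5
row 2: denom=6−2·1/5=28/5; d'=(-42−2·21/5)/(28/5)=-9
row 3: denom=4−1·5/28=107/28; d'=(0−1·-9)/(107/28)=252/107
row 4: denom=4−1·28/107=400/107; d'=(30−1·252/107)/(400/107)=1479/200
back: M4=1479/200
back: M3=252/107−28/107·1479/200=21/50
back: M2=-9−5/28·21/50=-363/40
back: M1=21/5−1/5·-363/40=1203/200
M: M0=0, M1=1203/200, M2=-363/40, M3=21/50, M4=1479/200, M5=0
seg 0: a=5, c=M0/2=0, d=(M1−M0)/(6·3)=401/1200, b=Δ0−h0·(2M0+M1)/6=-2403/400
seg 1: a=-4, c=M1/2=1203/400, d=(M2−M1)/(6·2)=-503/400, b=Δ1−h1·(2M1+M2)/6=603/200
seg 2: a=4, c=M2/2=-363/80, d=(M3−M2)/(6·1)=633/400, b=Δ2−h2·(2M2+M3)/6=-9/200
seg 3: a=1, c=M3/2=21/100, d=(M4−M3)/(6·1)=93/80, b=Δ3−h3·(2M3+M4)/6=-1749/400
seg 4: a=-2, c=M4/2=1479/400, d=(M5−M4)/(6·1)=-493/400, b=Δ4−h4·(2M4+M5)/6=-93/200
t_q=13/2 → seg 3, τ=1/2; S=1+-1749/400·τ+21/100·τ²+93/80·τ³=-3163/3200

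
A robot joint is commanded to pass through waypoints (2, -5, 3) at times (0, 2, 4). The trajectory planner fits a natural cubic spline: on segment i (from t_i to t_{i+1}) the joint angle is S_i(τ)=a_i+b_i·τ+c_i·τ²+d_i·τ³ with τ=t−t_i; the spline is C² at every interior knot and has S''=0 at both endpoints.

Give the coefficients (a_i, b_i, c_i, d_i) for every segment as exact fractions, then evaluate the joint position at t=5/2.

Δ: Δ0=-7/2, Δ1=4
row 1: diag=8, rhs=45; c'=1/4, d'=45/8
back: M1=45/8
M: M0=0, M1=45/8, M2=0
seg 0: a=2, c=M0/2=0, d=(M1−M0)/(6·2)=15/32, b=Δ0−h0·(2M0+M1)/6=-43/8
seg 1: a=-5, c=M1/2=45/16, d=(M2−M1)/(6·2)=-15/32, b=Δ1−h1·(2M1+M2)/6=1/4
t_q=5/2 → seg 1, τ=1/2; S=-5+1/4·τ+45/16·τ²+-15/32·τ³=-1083/256

  seg 0: a=2 b=-43/8 c=0 d=15/32
  seg 1: a=-5 b=1/4 c=45/16 d=-15/32
S(5/2) = -1083/256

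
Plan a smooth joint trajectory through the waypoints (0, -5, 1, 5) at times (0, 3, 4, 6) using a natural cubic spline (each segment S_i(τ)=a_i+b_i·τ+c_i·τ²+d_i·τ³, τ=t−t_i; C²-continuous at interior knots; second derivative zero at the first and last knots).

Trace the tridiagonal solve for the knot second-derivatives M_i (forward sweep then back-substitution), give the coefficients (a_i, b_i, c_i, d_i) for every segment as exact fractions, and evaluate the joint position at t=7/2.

Δ: Δ0=-5/3, Δ1=6, Δ2=2
row 1: diag=8, rhs=46; c'=1/8, d'=23/4
row 2: denom=6−1·1/8=47/8; d'=(-24−1·23/4)/(47/8)=-238/47
back: M2=-238/47
back: M1=23/4−1/8·-238/47=300/47
M: M0=0, M1=300/47, M2=-238/47, M3=0
seg 0: a=0, c=M0/2=0, d=(M1−M0)/(6·3)=50/141, b=Δ0−h0·(2M0+M1)/6=-685/141
seg 1: a=-5, c=M1/2=150/47, d=(M2−M1)/(6·1)=-269/141, b=Δ1−h1·(2M1+M2)/6=665/141
seg 2: a=1, c=M2/2=-119/47, d=(M3−M2)/(6·2)=119/282, b=Δ2−h2·(2M2+M3)/6=758/141
t_q=7/2 → seg 1, τ=1/2; S=-5+665/141·τ+150/47·τ²+-269/141·τ³=-783/376

  seg 0: a=0 b=-685/141 c=0 d=50/141
  seg 1: a=-5 b=665/141 c=150/47 d=-269/141
  seg 2: a=1 b=758/141 c=-119/47 d=119/282
S(7/2) = -783/376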